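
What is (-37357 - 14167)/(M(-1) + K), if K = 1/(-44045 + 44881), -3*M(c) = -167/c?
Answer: 129222192/139609 ≈ 925.60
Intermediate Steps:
M(c) = 167/(3*c) (M(c) = -(-167)/(3*c) = 167/(3*c))
K = 1/836 ≈ 0.0011962
(-37357 - 14167)/(M(-1) + K) = (-37357 - 14167)/((167/3)/(-1) + 1/836) = -51524/((167/3)*(-1) + 1/836) = -51524/(-167/3 + 1/836) = -51524/(-139609/2508) = -51524*(-2508/139609) = 129222192/139609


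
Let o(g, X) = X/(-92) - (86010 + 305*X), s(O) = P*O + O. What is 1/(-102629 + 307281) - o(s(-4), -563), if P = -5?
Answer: -201720948463/2353498 ≈ -85711.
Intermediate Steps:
s(O) = -4*O (s(O) = -5*O + O = -4*O)
o(g, X) = -86010 - 28061*X/92 (o(g, X) = X*(-1/92) - (86010 + 305*X) = -X/92 - 305*(282 + X) = -X/92 + (-86010 - 305*X) = -86010 - 28061*X/92)
1/(-102629 + 307281) - o(s(-4), -563) = 1/(-102629 + 307281) - (-86010 - 28061/92*(-563)) = 1/204652 - (-86010 + 15798343/92) = 1/204652 - 1*7885423/92 = 1/204652 - 7885423/92 = -201720948463/2353498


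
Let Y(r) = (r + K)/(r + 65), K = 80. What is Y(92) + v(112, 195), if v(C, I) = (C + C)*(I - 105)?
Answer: 3165292/157 ≈ 20161.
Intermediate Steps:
Y(r) = (80 + r)/(65 + r) (Y(r) = (r + 80)/(r + 65) = (80 + r)/(65 + r))
v(C, I) = 2*C*(-105 + I) (v(C, I) = (2*C)*(-105 + I) = 2*C*(-105 + I))
Y(92) + v(112, 195) = (80 + 92)/(65 + 92) + 2*112*(-105 + 195) = 172/157 + 2*112*90 = (1/157)*172 + 20160 = 172/157 + 20160 = 3165292/157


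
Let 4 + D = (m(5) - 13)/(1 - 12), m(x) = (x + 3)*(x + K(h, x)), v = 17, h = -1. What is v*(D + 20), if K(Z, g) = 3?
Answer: 2125/11 ≈ 193.18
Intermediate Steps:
m(x) = (3 + x)**2 (m(x) = (x + 3)*(x + 3) = (3 + x)*(3 + x) = (3 + x)**2)
D = -95/11 (D = -4 + ((9 + 5**2 + 6*5) - 13)/(1 - 12) = -4 + ((9 + 25 + 30) - 13)/(-11) = -4 + (64 - 13)*(-1/11) = -4 + 51*(-1/11) = -4 - 51/11 = -95/11 ≈ -8.6364)
v*(D + 20) = 17*(-95/11 + 20) = 17*(125/11) = 2125/11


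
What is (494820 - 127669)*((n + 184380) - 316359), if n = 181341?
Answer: 18123307662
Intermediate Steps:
(494820 - 127669)*((n + 184380) - 316359) = (494820 - 127669)*((181341 + 184380) - 316359) = 367151*(365721 - 316359) = 367151*49362 = 18123307662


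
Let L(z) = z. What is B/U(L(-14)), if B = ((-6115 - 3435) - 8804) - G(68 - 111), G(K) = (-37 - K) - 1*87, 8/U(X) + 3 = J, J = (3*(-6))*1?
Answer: 383733/8 ≈ 47967.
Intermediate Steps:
J = -18 (J = -18*1 = -18)
U(X) = -8/21 (U(X) = 8/(-3 - 18) = 8/(-21) = 8*(-1/21) = -8/21)
G(K) = -124 - K (G(K) = (-37 - K) - 87 = -124 - K)
B = -18273 (B = ((-6115 - 3435) - 8804) - (-124 - (68 - 111)) = (-9550 - 8804) - (-124 - 1*(-43)) = -18354 - (-124 + 43) = -18354 - 1*(-81) = -18354 + 81 = -18273)
B/U(L(-14)) = -18273/(-8/21) = -18273*(-21/8) = 383733/8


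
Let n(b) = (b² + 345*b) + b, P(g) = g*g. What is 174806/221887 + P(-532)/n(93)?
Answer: 69936150850/9058980549 ≈ 7.7201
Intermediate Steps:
P(g) = g²
n(b) = b² + 346*b
174806/221887 + P(-532)/n(93) = 174806/221887 + (-532)²/((93*(346 + 93))) = 174806*(1/221887) + 283024/((93*439)) = 174806/221887 + 283024/40827 = 69936150850/9058980549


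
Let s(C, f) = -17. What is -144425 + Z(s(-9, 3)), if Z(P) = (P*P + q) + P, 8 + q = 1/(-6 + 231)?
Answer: -32436224/225 ≈ -1.4416e+5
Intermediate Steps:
q = -1799/225 (q = -8 + 1/(-6 + 231) = -8 + 1/225 = -1799/225 ≈ -7.9956)
Z(P) = -1799/225 + P + P² (Z(P) = (P*P - 1799/225) + P = (P² - 1799/225) + P = (-1799/225 + P²) + P = -1799/225 + P + P²)
-144425 + Z(s(-9, 3)) = -144425 + (-1799/225 - 17 + (-17)²) = -144425 + (-1799/225 - 17 + 289) = -144425 + 59401/225 = -32436224/225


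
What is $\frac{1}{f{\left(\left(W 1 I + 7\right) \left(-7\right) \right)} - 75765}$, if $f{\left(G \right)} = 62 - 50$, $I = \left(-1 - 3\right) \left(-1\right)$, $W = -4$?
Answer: $- \frac{1}{75753} \approx -1.3201 \cdot 10^{-5}$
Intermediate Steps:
$I = 4$ ($I = \left(-4\right) \left(-1\right) = 4$)
$f{\left(G \right)} = 12$
$\frac{1}{f{\left(\left(W 1 I + 7\right) \left(-7\right) \right)} - 75765} = \frac{1}{12 - 75765} = \frac{1}{-75753} = - \frac{1}{75753}$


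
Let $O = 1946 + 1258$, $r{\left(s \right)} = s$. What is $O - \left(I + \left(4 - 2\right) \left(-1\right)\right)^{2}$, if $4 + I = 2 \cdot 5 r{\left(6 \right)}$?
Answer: $288$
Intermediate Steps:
$I = 56$ ($I = -4 + 2 \cdot 5 \cdot 6 = -4 + 10 \cdot 6 = -4 + 60 = 56$)
$O = 3204$
$O - \left(I + \left(4 - 2\right) \left(-1\right)\right)^{2} = 3204 - \left(56 + \left(4 - 2\right) \left(-1\right)\right)^{2} = 3204 - \left(56 + 2 \left(-1\right)\right)^{2} = 3204 - \left(56 - 2\right)^{2} = 3204 - 54^{2} = 3204 - 2916 = 288$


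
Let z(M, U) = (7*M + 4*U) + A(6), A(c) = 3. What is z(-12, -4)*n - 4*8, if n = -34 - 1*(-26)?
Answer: 744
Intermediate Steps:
n = -8 (n = -34 + 26 = -8)
z(M, U) = 3 + 4*U + 7*M (z(M, U) = (7*M + 4*U) + 3 = (4*U + 7*M) + 3 = 3 + 4*U + 7*M)
z(-12, -4)*n - 4*8 = (3 + 4*(-4) + 7*(-12))*(-8) - 4*8 = (3 - 16 - 84)*(-8) - 32 = -97*(-8) - 32 = 776 - 32 = 744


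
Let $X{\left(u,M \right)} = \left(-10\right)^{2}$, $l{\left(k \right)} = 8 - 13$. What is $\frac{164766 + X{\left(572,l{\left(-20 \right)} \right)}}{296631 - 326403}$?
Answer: $- \frac{82433}{14886} \approx -5.5376$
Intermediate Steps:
$l{\left(k \right)} = -5$
$X{\left(u,M \right)} = 100$
$\frac{164766 + X{\left(572,l{\left(-20 \right)} \right)}}{296631 - 326403} = \frac{164766 + 100}{296631 - 326403} = \frac{164866}{-29772} = 164866 \left(- \frac{1}{29772}\right) = - \frac{82433}{14886}$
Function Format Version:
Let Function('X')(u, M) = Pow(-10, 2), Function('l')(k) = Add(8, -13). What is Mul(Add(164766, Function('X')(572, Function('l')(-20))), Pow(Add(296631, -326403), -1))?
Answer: Rational(-82433, 14886) ≈ -5.5376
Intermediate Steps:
Function('l')(k) = -5
Function('X')(u, M) = 100
Mul(Add(164766, Function('X')(572, Function('l')(-20))), Pow(Add(296631, -326403), -1)) = Mul(Add(164766, 100), Pow(Add(296631, -326403), -1)) = Mul(164866, Pow(-29772, -1)) = Mul(164866, Rational(-1, 29772)) = Rational(-82433, 14886)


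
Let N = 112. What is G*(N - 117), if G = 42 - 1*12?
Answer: -150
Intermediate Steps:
G = 30 (G = 42 - 12 = 30)
G*(N - 117) = 30*(112 - 117) = 30*(-5) = -150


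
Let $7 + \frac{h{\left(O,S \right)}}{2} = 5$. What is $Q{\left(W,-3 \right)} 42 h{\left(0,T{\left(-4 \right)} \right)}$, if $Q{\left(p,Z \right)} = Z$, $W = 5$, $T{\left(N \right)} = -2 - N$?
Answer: $504$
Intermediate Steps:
$h{\left(O,S \right)} = -4$ ($h{\left(O,S \right)} = -14 + 2 \cdot 5 = -14 + 10 = -4$)
$Q{\left(W,-3 \right)} 42 h{\left(0,T{\left(-4 \right)} \right)} = \left(-3\right) 42 \left(-4\right) = \left(-126\right) \left(-4\right) = 504$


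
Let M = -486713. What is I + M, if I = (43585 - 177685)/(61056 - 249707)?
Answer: -91818760063/188651 ≈ -4.8671e+5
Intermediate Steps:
I = 134100/188651 (I = -134100/(-188651) = -134100*(-1/188651) = 134100/188651 ≈ 0.71084)
I + M = 134100/188651 - 486713 = -91818760063/188651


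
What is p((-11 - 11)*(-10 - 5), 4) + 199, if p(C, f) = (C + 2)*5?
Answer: 1859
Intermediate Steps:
p(C, f) = 10 + 5*C (p(C, f) = (2 + C)*5 = 10 + 5*C)
p((-11 - 11)*(-10 - 5), 4) + 199 = (10 + 5*((-11 - 11)*(-10 - 5))) + 199 = (10 + 5*(-22*(-15))) + 199 = (10 + 5*330) + 199 = (10 + 1650) + 199 = 1660 + 199 = 1859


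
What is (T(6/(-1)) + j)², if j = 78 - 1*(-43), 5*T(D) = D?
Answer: 358801/25 ≈ 14352.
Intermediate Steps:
T(D) = D/5
j = 121 (j = 78 + 43 = 121)
(T(6/(-1)) + j)² = ((6/(-1))/5 + 121)² = ((6*(-1))/5 + 121)² = ((⅕)*(-6) + 121)² = (-6/5 + 121)² = (599/5)² = 358801/25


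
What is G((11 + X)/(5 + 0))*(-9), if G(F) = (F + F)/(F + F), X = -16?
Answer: -9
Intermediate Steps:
G(F) = 1 (G(F) = (2*F)/((2*F)) = (2*F)*(1/(2*F)) = 1)
G((11 + X)/(5 + 0))*(-9) = 1*(-9) = -9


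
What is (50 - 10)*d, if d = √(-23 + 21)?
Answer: 40*I*√2 ≈ 56.569*I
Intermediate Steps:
d = I*√2 (d = √(-2) = I*√2 ≈ 1.4142*I)
(50 - 10)*d = (50 - 10)*(I*√2) = 40*(I*√2) = 40*I*√2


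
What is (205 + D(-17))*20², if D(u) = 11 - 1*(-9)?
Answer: 90000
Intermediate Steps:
D(u) = 20 (D(u) = 11 + 9 = 20)
(205 + D(-17))*20² = (205 + 20)*20² = 225*400 = 90000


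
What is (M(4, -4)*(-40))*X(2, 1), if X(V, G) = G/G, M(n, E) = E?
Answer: 160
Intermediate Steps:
X(V, G) = 1
(M(4, -4)*(-40))*X(2, 1) = -4*(-40)*1 = 160*1 = 160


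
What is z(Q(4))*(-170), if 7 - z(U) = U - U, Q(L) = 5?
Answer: -1190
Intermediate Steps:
z(U) = 7 (z(U) = 7 - (U - U) = 7 - 1*0 = 7 + 0 = 7)
z(Q(4))*(-170) = 7*(-170) = -1190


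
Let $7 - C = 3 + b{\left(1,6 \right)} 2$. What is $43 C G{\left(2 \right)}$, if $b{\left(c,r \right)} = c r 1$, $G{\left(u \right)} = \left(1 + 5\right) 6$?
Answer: $-12384$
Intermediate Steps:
$G{\left(u \right)} = 36$ ($G{\left(u \right)} = 6 \cdot 6 = 36$)
$b{\left(c,r \right)} = c r$
$C = -8$ ($C = 7 - \left(3 + 1 \cdot 6 \cdot 2\right) = 7 - \left(3 + 6 \cdot 2\right) = 7 - \left(3 + 12\right) = 7 - 15 = -8$)
$43 C G{\left(2 \right)} = 43 \left(-8\right) 36 = \left(-344\right) 36 = -12384$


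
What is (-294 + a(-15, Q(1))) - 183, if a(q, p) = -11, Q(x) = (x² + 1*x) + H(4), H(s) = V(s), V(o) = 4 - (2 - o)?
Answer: -488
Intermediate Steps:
V(o) = 2 + o (V(o) = 4 + (-2 + o) = 2 + o)
H(s) = 2 + s
Q(x) = 6 + x + x² (Q(x) = (x² + 1*x) + (2 + 4) = (x² + x) + 6 = (x + x²) + 6 = 6 + x + x²)
(-294 + a(-15, Q(1))) - 183 = (-294 - 11) - 183 = -305 - 183 = -488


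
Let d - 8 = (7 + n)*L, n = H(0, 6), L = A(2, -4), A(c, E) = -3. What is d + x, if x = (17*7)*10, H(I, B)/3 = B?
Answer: 1123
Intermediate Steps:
H(I, B) = 3*B
L = -3
n = 18 (n = 3*6 = 18)
d = -67 (d = 8 + (7 + 18)*(-3) = 8 + 25*(-3) = 8 - 75 = -67)
x = 1190 (x = 119*10 = 1190)
d + x = -67 + 1190 = 1123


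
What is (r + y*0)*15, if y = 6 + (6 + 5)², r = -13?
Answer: -195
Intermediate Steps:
y = 127 (y = 6 + 11² = 6 + 121 = 127)
(r + y*0)*15 = (-13 + 127*0)*15 = (-13 + 0)*15 = -13*15 = -195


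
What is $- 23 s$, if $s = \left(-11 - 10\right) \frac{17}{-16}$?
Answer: $- \frac{8211}{16} \approx -513.19$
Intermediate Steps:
$s = \frac{357}{16}$ ($s = - 21 \cdot 17 \left(- \frac{1}{16}\right) = \left(-21\right) \left(- \frac{17}{16}\right) = \frac{357}{16} \approx 22.313$)
$- 23 s = \left(-23\right) \frac{357}{16} = - \frac{8211}{16}$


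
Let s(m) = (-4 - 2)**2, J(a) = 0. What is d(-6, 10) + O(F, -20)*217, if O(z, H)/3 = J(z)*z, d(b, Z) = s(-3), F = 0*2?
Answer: 36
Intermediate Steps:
F = 0
s(m) = 36 (s(m) = (-6)**2 = 36)
d(b, Z) = 36
O(z, H) = 0 (O(z, H) = 3*(0*z) = 3*0 = 0)
d(-6, 10) + O(F, -20)*217 = 36 + 0*217 = 36 + 0 = 36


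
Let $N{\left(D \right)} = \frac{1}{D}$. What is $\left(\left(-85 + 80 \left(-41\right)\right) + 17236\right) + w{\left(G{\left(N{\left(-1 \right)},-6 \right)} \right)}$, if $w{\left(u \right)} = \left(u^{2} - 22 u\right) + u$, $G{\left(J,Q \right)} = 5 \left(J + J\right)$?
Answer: $14181$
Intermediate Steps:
$G{\left(J,Q \right)} = 10 J$ ($G{\left(J,Q \right)} = 5 \cdot 2 J = 10 J$)
$w{\left(u \right)} = u^{2} - 21 u$
$\left(\left(-85 + 80 \left(-41\right)\right) + 17236\right) + w{\left(G{\left(N{\left(-1 \right)},-6 \right)} \right)} = \left(\left(-85 + 80 \left(-41\right)\right) + 17236\right) + \frac{10}{-1} \left(-21 + \frac{10}{-1}\right) = \left(\left(-85 - 3280\right) + 17236\right) + 10 \left(-1\right) \left(-21 + 10 \left(-1\right)\right) = \left(-3365 + 17236\right) - 10 \left(-21 - 10\right) = 13871 - -310 = 13871 + 310 = 14181$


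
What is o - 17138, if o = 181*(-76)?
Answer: -30894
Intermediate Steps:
o = -13756
o - 17138 = -13756 - 17138 = -30894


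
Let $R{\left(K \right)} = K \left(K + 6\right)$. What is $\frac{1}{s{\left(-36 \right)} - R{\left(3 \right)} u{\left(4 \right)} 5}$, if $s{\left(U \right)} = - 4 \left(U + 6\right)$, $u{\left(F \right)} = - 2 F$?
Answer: $\frac{1}{1200} \approx 0.00083333$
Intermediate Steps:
$R{\left(K \right)} = K \left(6 + K\right)$
$s{\left(U \right)} = -24 - 4 U$ ($s{\left(U \right)} = - 4 \left(6 + U\right) = -24 - 4 U$)
$\frac{1}{s{\left(-36 \right)} - R{\left(3 \right)} u{\left(4 \right)} 5} = \frac{1}{\left(-24 - -144\right) - 3 \left(6 + 3\right) \left(\left(-2\right) 4\right) 5} = \frac{1}{\left(-24 + 144\right) - 3 \cdot 9 \left(-8\right) 5} = \frac{1}{120 - 27 \left(-8\right) 5} = \frac{1}{120 - \left(-216\right) 5} = \frac{1}{120 - -1080} = \frac{1}{120 + 1080} = \frac{1}{1200}$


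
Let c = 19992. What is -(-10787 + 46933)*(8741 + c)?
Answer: -1038583018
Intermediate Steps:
-(-10787 + 46933)*(8741 + c) = -(-10787 + 46933)*(8741 + 19992) = -36146*28733 = -1*1038583018 = -1038583018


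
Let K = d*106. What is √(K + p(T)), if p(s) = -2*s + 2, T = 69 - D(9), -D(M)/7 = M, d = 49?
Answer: 6*√137 ≈ 70.228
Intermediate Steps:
K = 5194 (K = 49*106 = 5194)
D(M) = -7*M
T = 132 (T = 69 - (-7)*9 = 69 - 1*(-63) = 69 + 63 = 132)
p(s) = 2 - 2*s
√(K + p(T)) = √(5194 + (2 - 2*132)) = √(5194 + (2 - 264)) = √(5194 - 262) = √4932 = 6*√137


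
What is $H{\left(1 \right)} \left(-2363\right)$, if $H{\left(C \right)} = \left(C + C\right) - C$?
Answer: $-2363$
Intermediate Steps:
$H{\left(C \right)} = C$ ($H{\left(C \right)} = 2 C - C = C$)
$H{\left(1 \right)} \left(-2363\right) = 1 \left(-2363\right) = -2363$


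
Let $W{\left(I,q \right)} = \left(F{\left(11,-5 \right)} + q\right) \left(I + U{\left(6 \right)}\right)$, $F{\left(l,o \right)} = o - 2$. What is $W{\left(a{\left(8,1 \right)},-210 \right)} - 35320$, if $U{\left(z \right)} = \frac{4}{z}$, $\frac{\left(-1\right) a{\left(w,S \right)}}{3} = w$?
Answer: $- \frac{90770}{3} \approx -30257.0$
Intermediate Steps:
$F{\left(l,o \right)} = -2 + o$ ($F{\left(l,o \right)} = o - 2 = -2 + o$)
$a{\left(w,S \right)} = - 3 w$
$W{\left(I,q \right)} = \left(-7 + q\right) \left(\frac{2}{3} + I\right)$ ($W{\left(I,q \right)} = \left(\left(-2 - 5\right) + q\right) \left(I + \frac{4}{6}\right) = \left(-7 + q\right) \left(I + 4 \cdot \frac{1}{6}\right) = \left(-7 + q\right) \left(I + \frac{2}{3}\right) = \left(-7 + q\right) \left(\frac{2}{3} + I\right)$)
$W{\left(a{\left(8,1 \right)},-210 \right)} - 35320 = \left(- \frac{14}{3} - 7 \left(\left(-3\right) 8\right) + \frac{2}{3} \left(-210\right) + \left(-3\right) 8 \left(-210\right)\right) - 35320 = \left(- \frac{14}{3} - -168 - 140 - -5040\right) - 35320 = \left(- \frac{14}{3} + 168 - 140 + 5040\right) - 35320 = \frac{15190}{3} - 35320 = - \frac{90770}{3}$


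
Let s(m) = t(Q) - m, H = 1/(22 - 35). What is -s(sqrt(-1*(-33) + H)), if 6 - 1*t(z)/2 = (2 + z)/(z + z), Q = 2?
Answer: -10 + 2*sqrt(1391)/13 ≈ -4.2621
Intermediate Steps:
H = -1/13 (H = 1/(-13) = -1/13 ≈ -0.076923)
t(z) = 12 - (2 + z)/z (t(z) = 12 - 2*(2 + z)/(z + z) = 12 - 2*(2 + z)/(2*z) = 12 - 2*(2 + z)*1/(2*z) = 12 - (2 + z)/z)
s(m) = 10 - m (s(m) = (11 - 2/2) - m = (11 - 2*1/2) - m = (11 - 1) - m = 10 - m)
-s(sqrt(-1*(-33) + H)) = -(10 - sqrt(-1*(-33) - 1/13)) = -(10 - sqrt(33 - 1/13)) = -(10 - sqrt(428/13)) = -(10 - 2*sqrt(1391)/13) = -10 + 2*sqrt(1391)/13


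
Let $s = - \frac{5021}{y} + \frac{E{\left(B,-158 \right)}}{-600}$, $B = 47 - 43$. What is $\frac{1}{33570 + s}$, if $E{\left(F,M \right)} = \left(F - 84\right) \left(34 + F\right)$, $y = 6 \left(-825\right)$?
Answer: $\frac{4950}{166201601} \approx 2.9783 \cdot 10^{-5}$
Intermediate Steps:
$y = -4950$
$B = 4$ ($B = 47 - 43 = 4$)
$E{\left(F,M \right)} = \left(-84 + F\right) \left(34 + F\right)$
$s = \frac{30101}{4950}$ ($s = - \frac{5021}{-4950} + \frac{-2856 + 4^{2} - 200}{-600} = \left(-5021\right) \left(- \frac{1}{4950}\right) + \left(-2856 + 16 - 200\right) \left(- \frac{1}{600}\right) = \frac{5021}{4950} - - \frac{76}{15} = \frac{5021}{4950} + \frac{76}{15} = \frac{30101}{4950} \approx 6.081$)
$\frac{1}{33570 + s} = \frac{1}{33570 + \frac{30101}{4950}} = \frac{1}{\frac{166201601}{4950}} = \frac{4950}{166201601}$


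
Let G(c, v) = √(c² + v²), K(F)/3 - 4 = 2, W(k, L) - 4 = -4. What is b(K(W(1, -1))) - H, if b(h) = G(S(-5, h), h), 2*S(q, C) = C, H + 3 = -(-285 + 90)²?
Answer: 38028 + 9*√5 ≈ 38048.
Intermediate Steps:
W(k, L) = 0 (W(k, L) = 4 - 4 = 0)
K(F) = 18 (K(F) = 12 + 3*2 = 12 + 6 = 18)
H = -38028 (H = -3 - (-285 + 90)² = -3 - 1*(-195)² = -3 - 1*38025 = -3 - 38025 = -38028)
S(q, C) = C/2
b(h) = √5*√(h²)/2 (b(h) = √((h/2)² + h²) = √(h²/4 + h²) = √(5*h²/4) = √5*√(h²)/2)
b(K(W(1, -1))) - H = √5*√(18²)/2 - 1*(-38028) = √5*√324/2 + 38028 = (½)*√5*18 + 38028 = 9*√5 + 38028 = 38028 + 9*√5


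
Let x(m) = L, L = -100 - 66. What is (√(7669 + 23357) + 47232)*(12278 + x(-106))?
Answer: 572073984 + 12112*√31026 ≈ 5.7421e+8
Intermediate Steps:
L = -166
x(m) = -166
(√(7669 + 23357) + 47232)*(12278 + x(-106)) = (√(7669 + 23357) + 47232)*(12278 - 166) = (√31026 + 47232)*12112 = (47232 + √31026)*12112 = 572073984 + 12112*√31026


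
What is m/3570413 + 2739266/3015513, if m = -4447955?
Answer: -3632555189057/10766626816869 ≈ -0.33739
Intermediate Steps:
m/3570413 + 2739266/3015513 = -4447955/3570413 + 2739266/3015513 = -3632555189057/10766626816869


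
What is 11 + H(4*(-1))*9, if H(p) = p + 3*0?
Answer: -25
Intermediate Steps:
H(p) = p (H(p) = p + 0 = p)
11 + H(4*(-1))*9 = 11 + (4*(-1))*9 = 11 - 4*9 = 11 - 36 = -25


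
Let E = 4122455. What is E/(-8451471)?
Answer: -4122455/8451471 ≈ -0.48778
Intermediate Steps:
E/(-8451471) = 4122455/(-8451471) = 4122455*(-1/8451471) = -4122455/8451471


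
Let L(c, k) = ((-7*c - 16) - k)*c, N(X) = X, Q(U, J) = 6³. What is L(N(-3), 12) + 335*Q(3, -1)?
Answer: 72381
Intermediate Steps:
Q(U, J) = 216
L(c, k) = c*(-16 - k - 7*c) (L(c, k) = ((-16 - 7*c) - k)*c = (-16 - k - 7*c)*c = c*(-16 - k - 7*c))
L(N(-3), 12) + 335*Q(3, -1) = -1*(-3)*(16 + 12 + 7*(-3)) + 335*216 = -1*(-3)*(16 + 12 - 21) + 72360 = -1*(-3)*7 + 72360 = 21 + 72360 = 72381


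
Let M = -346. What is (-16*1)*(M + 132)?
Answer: 3424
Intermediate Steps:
(-16*1)*(M + 132) = (-16*1)*(-346 + 132) = -16*(-214) = 3424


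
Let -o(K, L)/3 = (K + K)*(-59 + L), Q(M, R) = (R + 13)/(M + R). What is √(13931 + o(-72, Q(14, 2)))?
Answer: 4*I*√697 ≈ 105.6*I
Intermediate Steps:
Q(M, R) = (13 + R)/(M + R)
o(K, L) = -6*K*(-59 + L) (o(K, L) = -3*(K + K)*(-59 + L) = -3*2*K*(-59 + L) = -6*K*(-59 + L))
√(13931 + o(-72, Q(14, 2))) = √(13931 + 6*(-72)*(59 - (13 + 2)/(14 + 2))) = √(13931 + 6*(-72)*(59 - 15/16)) = √(13931 + 6*(-72)*(929/16)) = √(13931 - 25083) = √(-11152) = 4*I*√697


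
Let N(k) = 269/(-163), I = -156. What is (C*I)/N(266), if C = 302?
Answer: 7679256/269 ≈ 28547.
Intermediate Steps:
N(k) = -269/163 (N(k) = 269*(-1/163) = -269/163)
(C*I)/N(266) = (302*(-156))/(-269/163) = -47112*(-163/269) = 7679256/269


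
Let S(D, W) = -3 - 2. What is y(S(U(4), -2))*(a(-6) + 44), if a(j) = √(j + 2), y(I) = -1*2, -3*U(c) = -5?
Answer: -88 - 4*I ≈ -88.0 - 4.0*I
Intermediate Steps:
U(c) = 5/3 (U(c) = -⅓*(-5) = 5/3)
S(D, W) = -5
y(I) = -2
a(j) = √(2 + j)
y(S(U(4), -2))*(a(-6) + 44) = -2*(√(2 - 6) + 44) = -2*(√(-4) + 44) = -2*(2*I + 44) = -2*(44 + 2*I) = -88 - 4*I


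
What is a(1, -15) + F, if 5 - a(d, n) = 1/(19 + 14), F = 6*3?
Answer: 758/33 ≈ 22.970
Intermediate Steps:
F = 18
a(d, n) = 164/33 (a(d, n) = 5 - 1/(19 + 14) = 5 - 1/33 = 164/33)
a(1, -15) + F = 164/33 + 18 = 758/33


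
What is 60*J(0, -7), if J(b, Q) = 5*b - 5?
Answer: -300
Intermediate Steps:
J(b, Q) = -5 + 5*b
60*J(0, -7) = 60*(-5 + 5*0) = 60*(-5 + 0) = 60*(-5) = -300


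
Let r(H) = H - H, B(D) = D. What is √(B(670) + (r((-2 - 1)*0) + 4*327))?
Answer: √1978 ≈ 44.475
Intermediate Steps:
r(H) = 0
√(B(670) + (r((-2 - 1)*0) + 4*327)) = √(670 + (0 + 4*327)) = √(670 + (0 + 1308)) = √(670 + 1308) = √1978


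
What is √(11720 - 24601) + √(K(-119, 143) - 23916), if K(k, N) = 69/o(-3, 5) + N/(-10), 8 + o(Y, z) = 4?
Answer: I*(√12881 + √2394755/10) ≈ 268.24*I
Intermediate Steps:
o(Y, z) = -4 (o(Y, z) = -8 + 4 = -4)
K(k, N) = -69/4 - N/10 (K(k, N) = 69/(-4) + N/(-10) = 69*(-¼) + N*(-⅒) = -69/4 - N/10)
√(11720 - 24601) + √(K(-119, 143) - 23916) = √(11720 - 24601) + √((-69/4 - ⅒*143) - 23916) = √(-12881) + √((-69/4 - 143/10) - 23916) = I*√12881 + √(-631/20 - 23916) = I*√12881 + √(-478951/20) = I*√12881 + I*√2394755/10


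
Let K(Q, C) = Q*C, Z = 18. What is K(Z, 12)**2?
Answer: 46656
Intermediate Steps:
K(Q, C) = C*Q
K(Z, 12)**2 = (12*18)**2 = 216**2 = 46656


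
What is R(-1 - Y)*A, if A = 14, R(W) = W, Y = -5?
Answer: 56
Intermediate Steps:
R(-1 - Y)*A = (-1 - 1*(-5))*14 = (-1 + 5)*14 = 4*14 = 56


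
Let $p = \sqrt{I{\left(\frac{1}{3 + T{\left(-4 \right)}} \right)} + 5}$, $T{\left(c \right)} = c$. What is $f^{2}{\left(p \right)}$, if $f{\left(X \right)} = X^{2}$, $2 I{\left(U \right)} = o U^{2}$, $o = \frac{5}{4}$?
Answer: $\frac{2025}{64} \approx 31.641$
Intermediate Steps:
$o = \frac{5}{4}$ ($o = 5 \cdot \frac{1}{4} = \frac{5}{4} \approx 1.25$)
$I{\left(U \right)} = \frac{5 U^{2}}{8}$ ($I{\left(U \right)} = \frac{\frac{5}{4} U^{2}}{2} = \frac{5 U^{2}}{8}$)
$p = \frac{3 \sqrt{10}}{4}$ ($p = \sqrt{\frac{5 \left(\frac{1}{3 - 4}\right)^{2}}{8} + 5} = \sqrt{\frac{5 \left(\frac{1}{-1}\right)^{2}}{8} + 5} = \sqrt{\frac{5 \left(-1\right)^{2}}{8} + 5} = \sqrt{\frac{5}{8} \cdot 1 + 5} = \sqrt{\frac{5}{8} + 5} = \sqrt{\frac{45}{8}} = \frac{3 \sqrt{10}}{4} \approx 2.3717$)
$f^{2}{\left(p \right)} = \left(\left(\frac{3 \sqrt{10}}{4}\right)^{2}\right)^{2} = \left(\frac{45}{8}\right)^{2} = \frac{2025}{64}$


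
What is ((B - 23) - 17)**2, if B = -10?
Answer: 2500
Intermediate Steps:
((B - 23) - 17)**2 = ((-10 - 23) - 17)**2 = (-33 - 17)**2 = (-50)**2 = 2500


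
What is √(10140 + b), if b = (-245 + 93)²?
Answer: 2*√8311 ≈ 182.33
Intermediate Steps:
b = 23104 (b = (-152)² = 23104)
√(10140 + b) = √(10140 + 23104) = √33244 = 2*√8311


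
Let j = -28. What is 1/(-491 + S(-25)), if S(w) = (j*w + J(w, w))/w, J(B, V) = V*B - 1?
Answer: -25/13599 ≈ -0.0018384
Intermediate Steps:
J(B, V) = -1 + B*V (J(B, V) = B*V - 1 = -1 + B*V)
S(w) = (-1 + w² - 28*w)/w (S(w) = (-28*w + (-1 + w*w))/w = (-28*w + (-1 + w²))/w = (-1 + w² - 28*w)/w)
1/(-491 + S(-25)) = 1/(-491 + (-28 - 25 - 1/(-25))) = 1/(-491 + (-28 - 25 - 1*(-1/25))) = 1/(-491 + (-28 - 25 + 1/25)) = 1/(-491 - 1324/25) = 1/(-13599/25) = -25/13599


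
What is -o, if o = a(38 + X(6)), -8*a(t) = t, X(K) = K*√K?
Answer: 19/4 + 3*√6/4 ≈ 6.5871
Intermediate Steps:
X(K) = K^(3/2)
a(t) = -t/8
o = -19/4 - 3*√6/4 (o = -(38 + 6^(3/2))/8 = -(38 + 6*√6)/8 = -19/4 - 3*√6/4 ≈ -6.5871)
-o = -(-19/4 - 3*√6/4) = 19/4 + 3*√6/4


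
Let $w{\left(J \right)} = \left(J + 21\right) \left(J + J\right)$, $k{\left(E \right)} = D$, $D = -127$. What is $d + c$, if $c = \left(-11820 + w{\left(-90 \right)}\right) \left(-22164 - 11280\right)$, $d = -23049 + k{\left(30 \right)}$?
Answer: $-20089576$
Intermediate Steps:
$k{\left(E \right)} = -127$
$d = -23176$ ($d = -23049 - 127 = -23176$)
$w{\left(J \right)} = 2 J \left(21 + J\right)$ ($w{\left(J \right)} = \left(21 + J\right) 2 J = 2 J \left(21 + J\right)$)
$c = -20066400$ ($c = \left(-11820 + 2 \left(-90\right) \left(21 - 90\right)\right) \left(-22164 - 11280\right) = \left(-11820 + 2 \left(-90\right) \left(-69\right)\right) \left(-33444\right) = \left(-11820 + 12420\right) \left(-33444\right) = 600 \left(-33444\right) = -20066400$)
$d + c = -23176 - 20066400 = -20089576$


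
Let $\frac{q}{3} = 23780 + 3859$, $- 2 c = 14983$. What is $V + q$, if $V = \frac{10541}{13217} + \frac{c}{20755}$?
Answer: $\frac{45491629209989}{548637670} \approx 82917.0$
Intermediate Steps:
$c = - \frac{14983}{2}$ ($c = \left(- \frac{1}{2}\right) 14983 = - \frac{14983}{2} \approx -7491.5$)
$q = 82917$ ($q = 3 \left(23780 + 3859\right) = 3 \cdot 27639 = 82917$)
$V = \frac{239526599}{548637670}$ ($V = \frac{10541}{13217} - \frac{14983}{2 \cdot 20755} = 10541 \cdot \frac{1}{13217} - \frac{14983}{41510} = \frac{10541}{13217} - \frac{14983}{41510} = \frac{239526599}{548637670} \approx 0.43658$)
$V + q = \frac{239526599}{548637670} + 82917 = \frac{45491629209989}{548637670}$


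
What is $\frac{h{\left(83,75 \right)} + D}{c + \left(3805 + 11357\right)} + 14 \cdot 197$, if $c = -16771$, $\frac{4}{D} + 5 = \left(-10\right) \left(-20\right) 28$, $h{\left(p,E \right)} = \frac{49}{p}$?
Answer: $\frac{2060764817983}{747195465} \approx 2758.0$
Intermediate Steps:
$D = \frac{4}{5595}$ ($D = \frac{4}{-5 + \left(-10\right) \left(-20\right) 28} = \frac{4}{-5 + 200 \cdot 28} = \frac{4}{-5 + 5600} = \frac{4}{5595} \approx 0.00071492$)
$\frac{h{\left(83,75 \right)} + D}{c + \left(3805 + 11357\right)} + 14 \cdot 197 = \frac{\frac{49}{83} + \frac{4}{5595}}{-16771 + \left(3805 + 11357\right)} + 14 \cdot 197 = \frac{49 \cdot \frac{1}{83} + \frac{4}{5595}}{-16771 + 15162} + 2758 = \frac{\frac{49}{83} + \frac{4}{5595}}{-1609} + 2758 = \frac{274487}{464385} \left(- \frac{1}{1609}\right) + 2758 = - \frac{274487}{747195465} + 2758 = \frac{2060764817983}{747195465}$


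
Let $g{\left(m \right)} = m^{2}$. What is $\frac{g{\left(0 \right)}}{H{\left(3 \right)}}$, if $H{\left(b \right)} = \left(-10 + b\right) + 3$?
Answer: $0$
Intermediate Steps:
$H{\left(b \right)} = -7 + b$
$\frac{g{\left(0 \right)}}{H{\left(3 \right)}} = \frac{0^{2}}{-7 + 3} = \frac{0}{-4} = 0 \left(- \frac{1}{4}\right) = 0$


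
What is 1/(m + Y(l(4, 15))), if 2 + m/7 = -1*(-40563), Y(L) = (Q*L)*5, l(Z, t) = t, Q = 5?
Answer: 1/284302 ≈ 3.5174e-6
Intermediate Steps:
Y(L) = 25*L (Y(L) = (5*L)*5 = 25*L)
m = 283927 (m = -14 + 7*(-1*(-40563)) = -14 + 7*40563 = -14 + 283941 = 283927)
1/(m + Y(l(4, 15))) = 1/(283927 + 25*15) = 1/(283927 + 375) = 1/284302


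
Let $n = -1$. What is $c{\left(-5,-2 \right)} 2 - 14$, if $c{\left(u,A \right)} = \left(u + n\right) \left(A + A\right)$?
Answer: $34$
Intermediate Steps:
$c{\left(u,A \right)} = 2 A \left(-1 + u\right)$ ($c{\left(u,A \right)} = \left(u - 1\right) \left(A + A\right) = \left(-1 + u\right) 2 A = 2 A \left(-1 + u\right)$)
$c{\left(-5,-2 \right)} 2 - 14 = 2 \left(-2\right) \left(-1 - 5\right) 2 - 14 = 2 \left(-2\right) \left(-6\right) 2 - 14 = 24 \cdot 2 - 14 = 48 - 14 = 34$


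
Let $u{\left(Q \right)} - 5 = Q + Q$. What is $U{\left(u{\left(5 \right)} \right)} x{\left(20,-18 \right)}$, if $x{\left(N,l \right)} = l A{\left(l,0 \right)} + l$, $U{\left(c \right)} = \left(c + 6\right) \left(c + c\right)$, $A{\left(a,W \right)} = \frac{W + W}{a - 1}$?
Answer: $-11340$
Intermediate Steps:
$u{\left(Q \right)} = 5 + 2 Q$ ($u{\left(Q \right)} = 5 + \left(Q + Q\right) = 5 + 2 Q$)
$A{\left(a,W \right)} = \frac{2 W}{-1 + a}$
$U{\left(c \right)} = 2 c \left(6 + c\right)$ ($U{\left(c \right)} = \left(6 + c\right) 2 c = 2 c \left(6 + c\right)$)
$x{\left(N,l \right)} = l$ ($x{\left(N,l \right)} = l 2 \cdot 0 \frac{1}{-1 + l} + l = l 0 + l = 0 + l = l$)
$U{\left(u{\left(5 \right)} \right)} x{\left(20,-18 \right)} = 2 \left(5 + 2 \cdot 5\right) \left(6 + \left(5 + 2 \cdot 5\right)\right) \left(-18\right) = 2 \left(5 + 10\right) \left(6 + \left(5 + 10\right)\right) \left(-18\right) = 2 \cdot 15 \left(6 + 15\right) \left(-18\right) = 2 \cdot 15 \cdot 21 \left(-18\right) = 630 \left(-18\right) = -11340$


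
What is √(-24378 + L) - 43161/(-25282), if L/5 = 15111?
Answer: 43161/25282 + √51177 ≈ 227.93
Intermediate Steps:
L = 75555 (L = 5*15111 = 75555)
√(-24378 + L) - 43161/(-25282) = √(-24378 + 75555) - 43161/(-25282) = √51177 - 43161*(-1)/25282 = √51177 - 1*(-43161/25282) = √51177 + 43161/25282 = 43161/25282 + √51177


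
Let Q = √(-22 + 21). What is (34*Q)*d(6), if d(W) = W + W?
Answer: 408*I ≈ 408.0*I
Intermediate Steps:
Q = I (Q = √(-1) = I ≈ 1.0*I)
d(W) = 2*W
(34*Q)*d(6) = (34*I)*(2*6) = (34*I)*12 = 408*I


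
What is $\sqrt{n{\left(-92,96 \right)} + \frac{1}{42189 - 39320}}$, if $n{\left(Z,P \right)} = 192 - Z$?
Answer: $\frac{3 \sqrt{259739177}}{2869} \approx 16.852$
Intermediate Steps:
$\sqrt{n{\left(-92,96 \right)} + \frac{1}{42189 - 39320}} = \sqrt{\left(192 - -92\right) + \frac{1}{42189 - 39320}} = \sqrt{\left(192 + 92\right) + \frac{1}{2869}} = \sqrt{284 + \frac{1}{2869}} = \sqrt{\frac{814797}{2869}} = \frac{3 \sqrt{259739177}}{2869}$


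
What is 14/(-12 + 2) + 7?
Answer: 28/5 ≈ 5.6000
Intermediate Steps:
14/(-12 + 2) + 7 = 14/(-10) + 7 = 14*(-⅒) + 7 = -7/5 + 7 = 28/5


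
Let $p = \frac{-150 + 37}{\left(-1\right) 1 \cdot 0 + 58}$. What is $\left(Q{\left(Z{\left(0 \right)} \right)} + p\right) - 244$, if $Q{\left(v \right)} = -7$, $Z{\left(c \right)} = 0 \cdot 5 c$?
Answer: $- \frac{14671}{58} \approx -252.95$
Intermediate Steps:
$Z{\left(c \right)} = 0$ ($Z{\left(c \right)} = 0 c = 0$)
$p = - \frac{113}{58}$ ($p = - \frac{113}{\left(-1\right) 0 + 58} = - \frac{113}{0 + 58} = - \frac{113}{58} \approx -1.9483$)
$\left(Q{\left(Z{\left(0 \right)} \right)} + p\right) - 244 = \left(-7 - \frac{113}{58}\right) - 244 = - \frac{519}{58} - 244 = - \frac{14671}{58}$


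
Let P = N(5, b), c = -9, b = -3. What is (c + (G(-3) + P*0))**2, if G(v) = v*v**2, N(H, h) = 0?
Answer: 1296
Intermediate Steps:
P = 0
G(v) = v**3
(c + (G(-3) + P*0))**2 = (-9 + ((-3)**3 + 0*0))**2 = (-9 + (-27 + 0))**2 = (-9 - 27)**2 = (-36)**2 = 1296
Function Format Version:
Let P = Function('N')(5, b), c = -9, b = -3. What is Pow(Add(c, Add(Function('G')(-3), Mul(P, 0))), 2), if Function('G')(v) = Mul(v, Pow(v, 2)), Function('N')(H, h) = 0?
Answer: 1296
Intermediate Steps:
P = 0
Function('G')(v) = Pow(v, 3)
Pow(Add(c, Add(Function('G')(-3), Mul(P, 0))), 2) = Pow(Add(-9, Add(Pow(-3, 3), Mul(0, 0))), 2) = Pow(Add(-9, Add(-27, 0)), 2) = Pow(Add(-9, -27), 2) = Pow(-36, 2) = 1296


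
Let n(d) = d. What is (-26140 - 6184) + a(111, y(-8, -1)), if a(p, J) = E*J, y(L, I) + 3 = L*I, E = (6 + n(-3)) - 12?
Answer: -32369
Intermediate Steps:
E = -9 (E = (6 - 3) - 12 = 3 - 12 = -9)
y(L, I) = -3 + I*L (y(L, I) = -3 + L*I = -3 + I*L)
a(p, J) = -9*J
(-26140 - 6184) + a(111, y(-8, -1)) = (-26140 - 6184) - 9*(-3 - 1*(-8)) = -32324 - 9*(-3 + 8) = -32324 - 9*5 = -32324 - 45 = -32369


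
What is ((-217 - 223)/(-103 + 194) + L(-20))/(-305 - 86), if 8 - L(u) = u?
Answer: -124/2093 ≈ -0.059245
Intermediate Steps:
L(u) = 8 - u
((-217 - 223)/(-103 + 194) + L(-20))/(-305 - 86) = ((-217 - 223)/(-103 + 194) + (8 - 1*(-20)))/(-305 - 86) = (-440/91 + (8 + 20))/(-391) = (-440*1/91 + 28)*(-1/391) = (-440/91 + 28)*(-1/391) = (2108/91)*(-1/391) = -124/2093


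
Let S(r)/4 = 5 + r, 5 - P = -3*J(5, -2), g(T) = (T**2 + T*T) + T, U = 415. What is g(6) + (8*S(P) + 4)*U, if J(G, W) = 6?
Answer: 373578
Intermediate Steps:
g(T) = T + 2*T**2 (g(T) = (T**2 + T**2) + T = 2*T**2 + T = T + 2*T**2)
P = 23 (P = 5 - (-3)*6 = 5 - 1*(-18) = 5 + 18 = 23)
S(r) = 20 + 4*r (S(r) = 4*(5 + r) = 20 + 4*r)
g(6) + (8*S(P) + 4)*U = 6*(1 + 2*6) + (8*(20 + 4*23) + 4)*415 = 6*(1 + 12) + (8*(20 + 92) + 4)*415 = 6*13 + (8*112 + 4)*415 = 78 + (896 + 4)*415 = 78 + 900*415 = 78 + 373500 = 373578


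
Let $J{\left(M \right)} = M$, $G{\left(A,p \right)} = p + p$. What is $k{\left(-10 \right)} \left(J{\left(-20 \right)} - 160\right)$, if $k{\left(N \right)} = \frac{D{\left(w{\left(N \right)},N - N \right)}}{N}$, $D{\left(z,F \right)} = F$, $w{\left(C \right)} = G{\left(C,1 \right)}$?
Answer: $0$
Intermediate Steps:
$G{\left(A,p \right)} = 2 p$
$w{\left(C \right)} = 2$ ($w{\left(C \right)} = 2 \cdot 1 = 2$)
$k{\left(N \right)} = 0$ ($k{\left(N \right)} = \frac{N - N}{N} = \frac{0}{N} = 0$)
$k{\left(-10 \right)} \left(J{\left(-20 \right)} - 160\right) = 0 \left(-20 - 160\right) = 0 \left(-180\right) = 0$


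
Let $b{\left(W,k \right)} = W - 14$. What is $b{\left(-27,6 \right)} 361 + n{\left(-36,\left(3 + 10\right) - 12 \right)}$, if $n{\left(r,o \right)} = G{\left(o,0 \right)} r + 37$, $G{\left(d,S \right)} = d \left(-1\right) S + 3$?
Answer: $-14872$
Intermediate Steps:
$G{\left(d,S \right)} = 3 - S d$ ($G{\left(d,S \right)} = - d S + 3 = - S d + 3 = 3 - S d$)
$b{\left(W,k \right)} = -14 + W$ ($b{\left(W,k \right)} = W - 14 = -14 + W$)
$n{\left(r,o \right)} = 37 + 3 r$ ($n{\left(r,o \right)} = \left(3 - 0 o\right) r + 37 = \left(3 + 0\right) r + 37 = 3 r + 37 = 37 + 3 r$)
$b{\left(-27,6 \right)} 361 + n{\left(-36,\left(3 + 10\right) - 12 \right)} = \left(-14 - 27\right) 361 + \left(37 + 3 \left(-36\right)\right) = \left(-41\right) 361 + \left(37 - 108\right) = -14801 - 71 = -14872$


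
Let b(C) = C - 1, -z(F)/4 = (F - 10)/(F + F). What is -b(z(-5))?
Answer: 7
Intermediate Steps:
z(F) = -2*(-10 + F)/F (z(F) = -4*(F - 10)/(F + F) = -4*(-10 + F)/(2*F) = -4*(-10 + F)*1/(2*F) = -2*(-10 + F)/F)
b(C) = -1 + C
-b(z(-5)) = -(-1 + (-2 + 20/(-5))) = -(-1 + (-2 + 20*(-1/5))) = -(-1 + (-2 - 4)) = -(-1 - 6) = -1*(-7) = 7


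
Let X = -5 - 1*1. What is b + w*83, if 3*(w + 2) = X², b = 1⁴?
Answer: 831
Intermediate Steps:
b = 1
X = -6 (X = -5 - 1 = -6)
w = 10 (w = -2 + (⅓)*(-6)² = -2 + (⅓)*36 = -2 + 12 = 10)
b + w*83 = 1 + 10*83 = 1 + 830 = 831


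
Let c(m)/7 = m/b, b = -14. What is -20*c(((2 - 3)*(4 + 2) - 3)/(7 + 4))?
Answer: -90/11 ≈ -8.1818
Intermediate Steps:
c(m) = -m/2 (c(m) = 7*(m/(-14)) = 7*(m*(-1/14)) = 7*(-m/14) = -m/2)
-20*c(((2 - 3)*(4 + 2) - 3)/(7 + 4)) = -(-10)*((2 - 3)*(4 + 2) - 3)/(7 + 4) = -(-10)*(-1*6 - 3)/11 = -(-10)*(-6 - 3)*(1/11) = -(-10)*(-9*1/11) = -(-10)*(-9)/11 = -20*9/22 = -90/11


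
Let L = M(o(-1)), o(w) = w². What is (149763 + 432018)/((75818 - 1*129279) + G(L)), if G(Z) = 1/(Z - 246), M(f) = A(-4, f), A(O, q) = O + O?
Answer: -49257458/4526365 ≈ -10.882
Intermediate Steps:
A(O, q) = 2*O
M(f) = -8 (M(f) = 2*(-4) = -8)
L = -8
G(Z) = 1/(-246 + Z)
(149763 + 432018)/((75818 - 1*129279) + G(L)) = (149763 + 432018)/((75818 - 1*129279) + 1/(-246 - 8)) = 581781/((75818 - 129279) + 1/(-254)) = 581781/(-53461 - 1/254) = 581781/(-13579095/254) = 581781*(-254/13579095) = -49257458/4526365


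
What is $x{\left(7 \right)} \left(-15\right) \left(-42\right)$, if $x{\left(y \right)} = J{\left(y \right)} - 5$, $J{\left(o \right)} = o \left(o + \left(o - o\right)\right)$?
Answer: $27720$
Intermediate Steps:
$J{\left(o \right)} = o^{2}$ ($J{\left(o \right)} = o \left(o + 0\right) = o o = o^{2}$)
$x{\left(y \right)} = -5 + y^{2}$ ($x{\left(y \right)} = y^{2} - 5 = -5 + y^{2}$)
$x{\left(7 \right)} \left(-15\right) \left(-42\right) = \left(-5 + 7^{2}\right) \left(-15\right) \left(-42\right) = \left(-5 + 49\right) \left(-15\right) \left(-42\right) = 44 \left(-15\right) \left(-42\right) = \left(-660\right) \left(-42\right) = 27720$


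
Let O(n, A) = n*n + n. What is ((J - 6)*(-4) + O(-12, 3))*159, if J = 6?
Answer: 20988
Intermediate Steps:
O(n, A) = n + n² (O(n, A) = n² + n = n + n²)
((J - 6)*(-4) + O(-12, 3))*159 = ((6 - 6)*(-4) - 12*(1 - 12))*159 = (0*(-4) - 12*(-11))*159 = (0 + 132)*159 = 132*159 = 20988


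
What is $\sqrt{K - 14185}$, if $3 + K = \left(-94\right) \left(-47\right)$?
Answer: $i \sqrt{9770} \approx 98.843 i$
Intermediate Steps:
$K = 4415$ ($K = -3 - -4418 = -3 + 4418 = 4415$)
$\sqrt{K - 14185} = \sqrt{4415 - 14185} = \sqrt{-9770} = i \sqrt{9770}$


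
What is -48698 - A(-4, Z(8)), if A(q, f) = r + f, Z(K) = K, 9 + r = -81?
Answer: -48616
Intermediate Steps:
r = -90 (r = -9 - 81 = -90)
A(q, f) = -90 + f
-48698 - A(-4, Z(8)) = -48698 - (-90 + 8) = -48698 - 1*(-82) = -48698 + 82 = -48616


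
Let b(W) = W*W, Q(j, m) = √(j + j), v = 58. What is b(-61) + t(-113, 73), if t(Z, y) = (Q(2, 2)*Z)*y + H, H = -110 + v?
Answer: -12829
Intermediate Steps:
Q(j, m) = √2*√j (Q(j, m) = √(2*j) = √2*√j)
H = -52 (H = -110 + 58 = -52)
b(W) = W²
t(Z, y) = -52 + 2*Z*y (t(Z, y) = ((√2*√2)*Z)*y - 52 = (2*Z)*y - 52 = 2*Z*y - 52 = -52 + 2*Z*y)
b(-61) + t(-113, 73) = (-61)² + (-52 + 2*(-113)*73) = 3721 + (-52 - 16498) = 3721 - 16550 = -12829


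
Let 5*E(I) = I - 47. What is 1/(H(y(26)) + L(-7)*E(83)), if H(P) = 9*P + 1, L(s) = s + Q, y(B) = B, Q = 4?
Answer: 5/1067 ≈ 0.0046860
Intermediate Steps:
L(s) = 4 + s (L(s) = s + 4 = 4 + s)
E(I) = -47/5 + I/5 (E(I) = (I - 47)/5 = (-47 + I)/5 = -47/5 + I/5)
H(P) = 1 + 9*P
1/(H(y(26)) + L(-7)*E(83)) = 1/((1 + 9*26) + (4 - 7)*(-47/5 + (⅕)*83)) = 1/((1 + 234) - 3*(-47/5 + 83/5)) = 1/(235 - 3*36/5) = 1/(235 - 108/5) = 1/(1067/5) = 5/1067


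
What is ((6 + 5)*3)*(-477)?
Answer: -15741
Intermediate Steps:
((6 + 5)*3)*(-477) = (11*3)*(-477) = 33*(-477) = -15741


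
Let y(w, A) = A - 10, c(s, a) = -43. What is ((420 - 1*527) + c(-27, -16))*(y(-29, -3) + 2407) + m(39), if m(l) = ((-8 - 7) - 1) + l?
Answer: -359077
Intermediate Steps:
m(l) = -16 + l (m(l) = (-15 - 1) + l = -16 + l)
y(w, A) = -10 + A
((420 - 1*527) + c(-27, -16))*(y(-29, -3) + 2407) + m(39) = ((420 - 1*527) - 43)*((-10 - 3) + 2407) + (-16 + 39) = ((420 - 527) - 43)*(-13 + 2407) + 23 = (-107 - 43)*2394 + 23 = -150*2394 + 23 = -359100 + 23 = -359077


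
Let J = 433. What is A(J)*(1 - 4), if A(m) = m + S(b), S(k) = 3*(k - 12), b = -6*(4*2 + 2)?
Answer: -651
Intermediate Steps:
b = -60 (b = -6*(8 + 2) = -6*10 = -60)
S(k) = -36 + 3*k (S(k) = 3*(-12 + k) = -36 + 3*k)
A(m) = -216 + m (A(m) = m + (-36 + 3*(-60)) = m + (-36 - 180) = m - 216 = -216 + m)
A(J)*(1 - 4) = (-216 + 433)*(1 - 4) = 217*(-3) = -651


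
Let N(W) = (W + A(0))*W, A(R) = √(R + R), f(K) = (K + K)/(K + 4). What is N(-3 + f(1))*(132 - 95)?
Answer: 6253/25 ≈ 250.12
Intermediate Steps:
f(K) = 2*K/(4 + K) (f(K) = (2*K)/(4 + K) = 2*K/(4 + K))
A(R) = √2*√R (A(R) = √(2*R) = √2*√R)
N(W) = W² (N(W) = (W + √2*√0)*W = (W + √2*0)*W = (W + 0)*W = W*W = W²)
N(-3 + f(1))*(132 - 95) = (-3 + 2*1/(4 + 1))²*(132 - 95) = (-3 + 2*1/5)²*37 = (-3 + 2*1*(⅕))²*37 = (-3 + ⅖)²*37 = (-13/5)²*37 = (169/25)*37 = 6253/25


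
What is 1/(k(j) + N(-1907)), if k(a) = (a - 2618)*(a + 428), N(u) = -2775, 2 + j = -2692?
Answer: 1/12034217 ≈ 8.3096e-8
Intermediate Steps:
j = -2694 (j = -2 - 2692 = -2694)
k(a) = (-2618 + a)*(428 + a)
1/(k(j) + N(-1907)) = 1/((-1120504 + (-2694)² - 2190*(-2694)) - 2775) = 1/((-1120504 + 7257636 + 5899860) - 2775) = 1/(12036992 - 2775) = 1/12034217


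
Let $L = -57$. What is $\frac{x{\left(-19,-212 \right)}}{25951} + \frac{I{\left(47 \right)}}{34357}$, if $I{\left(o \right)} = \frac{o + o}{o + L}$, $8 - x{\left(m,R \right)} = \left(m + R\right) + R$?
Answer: $\frac{1622454}{94850905} \approx 0.017105$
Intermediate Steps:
$x{\left(m,R \right)} = 8 - m - 2 R$ ($x{\left(m,R \right)} = 8 - \left(\left(m + R\right) + R\right) = 8 - \left(\left(R + m\right) + R\right) = 8 - \left(m + 2 R\right) = 8 - m - 2 R$)
$I{\left(o \right)} = \frac{2 o}{-57 + o}$ ($I{\left(o \right)} = \frac{o + o}{o - 57} = \frac{2 o}{-57 + o}$)
$\frac{x{\left(-19,-212 \right)}}{25951} + \frac{I{\left(47 \right)}}{34357} = \frac{8 - -19 - -424}{25951} + \frac{2 \cdot 47 \frac{1}{-57 + 47}}{34357} = \left(8 + 19 + 424\right) \frac{1}{25951} + 2 \cdot 47 \frac{1}{-10} \cdot \frac{1}{34357} = 451 \cdot \frac{1}{25951} + 2 \cdot 47 \left(- \frac{1}{10}\right) \frac{1}{34357} = \frac{451}{25951} - \frac{1}{3655} = \frac{1622454}{94850905}$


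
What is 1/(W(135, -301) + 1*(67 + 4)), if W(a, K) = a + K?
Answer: -1/95 ≈ -0.010526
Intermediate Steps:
W(a, K) = K + a
1/(W(135, -301) + 1*(67 + 4)) = 1/((-301 + 135) + 1*(67 + 4)) = 1/(-166 + 1*71) = 1/(-166 + 71) = 1/(-95) = -1/95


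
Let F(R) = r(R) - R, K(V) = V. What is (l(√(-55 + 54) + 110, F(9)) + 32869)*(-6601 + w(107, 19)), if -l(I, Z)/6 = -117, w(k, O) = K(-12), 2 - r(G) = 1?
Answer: -222005023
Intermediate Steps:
r(G) = 1 (r(G) = 2 - 1*1 = 2 - 1 = 1)
w(k, O) = -12
F(R) = 1 - R
l(I, Z) = 702 (l(I, Z) = -6*(-117) = 702)
(l(√(-55 + 54) + 110, F(9)) + 32869)*(-6601 + w(107, 19)) = (702 + 32869)*(-6601 - 12) = 33571*(-6613) = -222005023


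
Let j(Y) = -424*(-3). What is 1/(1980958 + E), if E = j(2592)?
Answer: 1/1982230 ≈ 5.0448e-7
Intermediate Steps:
j(Y) = 1272
E = 1272
1/(1980958 + E) = 1/(1980958 + 1272) = 1/1982230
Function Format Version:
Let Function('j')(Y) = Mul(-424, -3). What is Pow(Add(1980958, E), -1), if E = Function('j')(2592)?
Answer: Rational(1, 1982230) ≈ 5.0448e-7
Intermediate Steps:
Function('j')(Y) = 1272
E = 1272
Pow(Add(1980958, E), -1) = Pow(Add(1980958, 1272), -1) = Pow(1982230, -1) = Rational(1, 1982230)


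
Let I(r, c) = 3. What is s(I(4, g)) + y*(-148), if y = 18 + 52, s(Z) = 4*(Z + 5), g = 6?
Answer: -10328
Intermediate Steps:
s(Z) = 20 + 4*Z (s(Z) = 4*(5 + Z) = 20 + 4*Z)
y = 70
s(I(4, g)) + y*(-148) = (20 + 4*3) + 70*(-148) = (20 + 12) - 10360 = 32 - 10360 = -10328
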